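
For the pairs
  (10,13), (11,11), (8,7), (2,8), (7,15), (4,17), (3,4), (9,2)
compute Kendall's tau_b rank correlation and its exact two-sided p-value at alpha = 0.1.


Step 1: Enumerate the 28 unordered pairs (i,j) with i<j and classify each by sign(x_j-x_i) * sign(y_j-y_i).
  (1,2):dx=+1,dy=-2->D; (1,3):dx=-2,dy=-6->C; (1,4):dx=-8,dy=-5->C; (1,5):dx=-3,dy=+2->D
  (1,6):dx=-6,dy=+4->D; (1,7):dx=-7,dy=-9->C; (1,8):dx=-1,dy=-11->C; (2,3):dx=-3,dy=-4->C
  (2,4):dx=-9,dy=-3->C; (2,5):dx=-4,dy=+4->D; (2,6):dx=-7,dy=+6->D; (2,7):dx=-8,dy=-7->C
  (2,8):dx=-2,dy=-9->C; (3,4):dx=-6,dy=+1->D; (3,5):dx=-1,dy=+8->D; (3,6):dx=-4,dy=+10->D
  (3,7):dx=-5,dy=-3->C; (3,8):dx=+1,dy=-5->D; (4,5):dx=+5,dy=+7->C; (4,6):dx=+2,dy=+9->C
  (4,7):dx=+1,dy=-4->D; (4,8):dx=+7,dy=-6->D; (5,6):dx=-3,dy=+2->D; (5,7):dx=-4,dy=-11->C
  (5,8):dx=+2,dy=-13->D; (6,7):dx=-1,dy=-13->C; (6,8):dx=+5,dy=-15->D; (7,8):dx=+6,dy=-2->D
Step 2: C = 13, D = 15, total pairs = 28.
Step 3: tau = (C - D)/(n(n-1)/2) = (13 - 15)/28 = -0.071429.
Step 4: Exact two-sided p-value (enumerate n! = 40320 permutations of y under H0): p = 0.904861.
Step 5: alpha = 0.1. fail to reject H0.

tau_b = -0.0714 (C=13, D=15), p = 0.904861, fail to reject H0.


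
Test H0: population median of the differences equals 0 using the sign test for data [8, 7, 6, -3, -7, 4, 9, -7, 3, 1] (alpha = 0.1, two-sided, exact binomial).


Step 1: Discard zero differences. Original n = 10; n_eff = number of nonzero differences = 10.
Nonzero differences (with sign): +8, +7, +6, -3, -7, +4, +9, -7, +3, +1
Step 2: Count signs: positive = 7, negative = 3.
Step 3: Under H0: P(positive) = 0.5, so the number of positives S ~ Bin(10, 0.5).
Step 4: Two-sided exact p-value = sum of Bin(10,0.5) probabilities at or below the observed probability = 0.343750.
Step 5: alpha = 0.1. fail to reject H0.

n_eff = 10, pos = 7, neg = 3, p = 0.343750, fail to reject H0.


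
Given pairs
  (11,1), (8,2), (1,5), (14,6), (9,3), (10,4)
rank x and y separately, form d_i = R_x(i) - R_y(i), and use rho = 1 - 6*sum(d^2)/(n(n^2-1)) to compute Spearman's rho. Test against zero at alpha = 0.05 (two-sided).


Step 1: Rank x and y separately (midranks; no ties here).
rank(x): 11->5, 8->2, 1->1, 14->6, 9->3, 10->4
rank(y): 1->1, 2->2, 5->5, 6->6, 3->3, 4->4
Step 2: d_i = R_x(i) - R_y(i); compute d_i^2.
  (5-1)^2=16, (2-2)^2=0, (1-5)^2=16, (6-6)^2=0, (3-3)^2=0, (4-4)^2=0
sum(d^2) = 32.
Step 3: rho = 1 - 6*32 / (6*(6^2 - 1)) = 1 - 192/210 = 0.085714.
Step 4: Under H0, t = rho * sqrt((n-2)/(1-rho^2)) = 0.1721 ~ t(4).
Step 5: Two-sided p-value from the t-distribution with 4 df = 0.871743.
Step 6: alpha = 0.05. fail to reject H0.

rho = 0.0857, p = 0.871743, fail to reject H0 at alpha = 0.05.


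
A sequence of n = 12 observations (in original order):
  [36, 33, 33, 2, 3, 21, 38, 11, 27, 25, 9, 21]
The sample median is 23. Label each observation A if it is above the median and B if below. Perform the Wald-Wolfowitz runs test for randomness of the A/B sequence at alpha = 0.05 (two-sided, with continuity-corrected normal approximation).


Step 1: Compute median = 23; label A = above, B = below.
Labels in order: AAABBBABAABB  (n_A = 6, n_B = 6)
Step 2: Count runs R = 6.
Step 3: Under H0 (random ordering), E[R] = 2*n_A*n_B/(n_A+n_B) + 1 = 2*6*6/12 + 1 = 7.0000.
        Var[R] = 2*n_A*n_B*(2*n_A*n_B - n_A - n_B) / ((n_A+n_B)^2 * (n_A+n_B-1)) = 4320/1584 = 2.7273.
        SD[R] = 1.6514.
Step 4: Continuity-corrected z = (R + 0.5 - E[R]) / SD[R] = (6 + 0.5 - 7.0000) / 1.6514 = -0.3028.
Step 5: Two-sided p-value via normal approximation = 2*(1 - Phi(|z|)) = 0.762069.
Step 6: alpha = 0.05. fail to reject H0.

R = 6, z = -0.3028, p = 0.762069, fail to reject H0.


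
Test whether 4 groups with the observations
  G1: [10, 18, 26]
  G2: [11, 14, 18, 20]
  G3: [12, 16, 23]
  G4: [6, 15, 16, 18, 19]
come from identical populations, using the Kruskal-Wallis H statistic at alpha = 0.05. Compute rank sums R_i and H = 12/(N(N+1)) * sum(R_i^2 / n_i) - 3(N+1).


Step 1: Combine all N = 15 observations and assign midranks.
sorted (value, group, rank): (6,G4,1), (10,G1,2), (11,G2,3), (12,G3,4), (14,G2,5), (15,G4,6), (16,G3,7.5), (16,G4,7.5), (18,G1,10), (18,G2,10), (18,G4,10), (19,G4,12), (20,G2,13), (23,G3,14), (26,G1,15)
Step 2: Sum ranks within each group.
R_1 = 27 (n_1 = 3)
R_2 = 31 (n_2 = 4)
R_3 = 25.5 (n_3 = 3)
R_4 = 36.5 (n_4 = 5)
Step 3: H = 12/(N(N+1)) * sum(R_i^2/n_i) - 3(N+1)
     = 12/(15*16) * (27^2/3 + 31^2/4 + 25.5^2/3 + 36.5^2/5) - 3*16
     = 0.050000 * 966.45 - 48
     = 0.322500.
Step 4: Ties present; correction factor C = 1 - 30/(15^3 - 15) = 0.991071. Corrected H = 0.322500 / 0.991071 = 0.325405.
Step 5: Under H0, H ~ chi^2(3); p-value = 0.955182.
Step 6: alpha = 0.05. fail to reject H0.

H = 0.3254, df = 3, p = 0.955182, fail to reject H0.


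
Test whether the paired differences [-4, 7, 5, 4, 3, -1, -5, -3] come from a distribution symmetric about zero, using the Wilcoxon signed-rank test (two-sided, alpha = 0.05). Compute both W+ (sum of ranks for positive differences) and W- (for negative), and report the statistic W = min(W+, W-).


Step 1: Drop any zero differences (none here) and take |d_i|.
|d| = [4, 7, 5, 4, 3, 1, 5, 3]
Step 2: Midrank |d_i| (ties get averaged ranks).
ranks: |4|->4.5, |7|->8, |5|->6.5, |4|->4.5, |3|->2.5, |1|->1, |5|->6.5, |3|->2.5
Step 3: Attach original signs; sum ranks with positive sign and with negative sign.
W+ = 8 + 6.5 + 4.5 + 2.5 = 21.5
W- = 4.5 + 1 + 6.5 + 2.5 = 14.5
(Check: W+ + W- = 36 should equal n(n+1)/2 = 36.)
Step 4: Test statistic W = min(W+, W-) = 14.5.
Step 5: Ties in |d|, so use the tie-corrected normal approximation.
        E[W] = n(n+1)/4 = 8*9/4 = 18.
        Tie groups: |d|=3 (t=2), |d|=4 (t=2), |d|=5 (t=2); sum(t^3 - t) = 18.
        Var[W] = n(n+1)(2n+1)/24 - sum(t^3-t)/48 = 1224/24 - 18/48 = 50.625.
        z = (W - E[W]) / sqrt(Var[W]) = (14.5 - 18) / 7.1151 = -0.4919.
        Two-sided p = 2*Phi(z) = 0.622783.
Step 6: alpha = 0.05. fail to reject H0.

W+ = 21.5, W- = 14.5, W = min = 14.5, p = 0.622783, fail to reject H0.


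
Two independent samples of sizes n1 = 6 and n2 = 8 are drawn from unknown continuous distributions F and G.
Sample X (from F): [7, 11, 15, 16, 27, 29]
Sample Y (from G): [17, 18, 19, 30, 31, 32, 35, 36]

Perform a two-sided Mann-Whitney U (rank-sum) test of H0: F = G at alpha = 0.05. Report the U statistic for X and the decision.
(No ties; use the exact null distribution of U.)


Step 1: Combine and sort all 14 observations; assign midranks.
sorted (value, group): (7,X), (11,X), (15,X), (16,X), (17,Y), (18,Y), (19,Y), (27,X), (29,X), (30,Y), (31,Y), (32,Y), (35,Y), (36,Y)
ranks: 7->1, 11->2, 15->3, 16->4, 17->5, 18->6, 19->7, 27->8, 29->9, 30->10, 31->11, 32->12, 35->13, 36->14
Step 2: Rank sum for X: R1 = 1 + 2 + 3 + 4 + 8 + 9 = 27.
Step 3: U_X = R1 - n1(n1+1)/2 = 27 - 6*7/2 = 27 - 21 = 6.
       U_Y = n1*n2 - U_X = 48 - 6 = 42.
Step 4: No ties, so the exact null distribution of U (based on enumerating the C(14,6) = 3003 equally likely rank assignments) gives the two-sided p-value.
Step 5: p-value = 0.019980; compare to alpha = 0.05. reject H0.

U_X = 6, p = 0.019980, reject H0 at alpha = 0.05.


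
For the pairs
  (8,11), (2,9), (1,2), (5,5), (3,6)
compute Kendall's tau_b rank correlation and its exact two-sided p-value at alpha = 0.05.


Step 1: Enumerate the 10 unordered pairs (i,j) with i<j and classify each by sign(x_j-x_i) * sign(y_j-y_i).
  (1,2):dx=-6,dy=-2->C; (1,3):dx=-7,dy=-9->C; (1,4):dx=-3,dy=-6->C; (1,5):dx=-5,dy=-5->C
  (2,3):dx=-1,dy=-7->C; (2,4):dx=+3,dy=-4->D; (2,5):dx=+1,dy=-3->D; (3,4):dx=+4,dy=+3->C
  (3,5):dx=+2,dy=+4->C; (4,5):dx=-2,dy=+1->D
Step 2: C = 7, D = 3, total pairs = 10.
Step 3: tau = (C - D)/(n(n-1)/2) = (7 - 3)/10 = 0.400000.
Step 4: Exact two-sided p-value (enumerate n! = 120 permutations of y under H0): p = 0.483333.
Step 5: alpha = 0.05. fail to reject H0.

tau_b = 0.4000 (C=7, D=3), p = 0.483333, fail to reject H0.


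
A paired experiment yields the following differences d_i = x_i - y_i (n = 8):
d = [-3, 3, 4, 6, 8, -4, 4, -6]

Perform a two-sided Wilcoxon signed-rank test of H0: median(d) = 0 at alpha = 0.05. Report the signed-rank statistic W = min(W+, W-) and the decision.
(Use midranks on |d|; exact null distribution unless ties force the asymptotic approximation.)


Step 1: Drop any zero differences (none here) and take |d_i|.
|d| = [3, 3, 4, 6, 8, 4, 4, 6]
Step 2: Midrank |d_i| (ties get averaged ranks).
ranks: |3|->1.5, |3|->1.5, |4|->4, |6|->6.5, |8|->8, |4|->4, |4|->4, |6|->6.5
Step 3: Attach original signs; sum ranks with positive sign and with negative sign.
W+ = 1.5 + 4 + 6.5 + 8 + 4 = 24
W- = 1.5 + 4 + 6.5 = 12
(Check: W+ + W- = 36 should equal n(n+1)/2 = 36.)
Step 4: Test statistic W = min(W+, W-) = 12.
Step 5: Ties in |d|, so use the tie-corrected normal approximation.
        E[W] = n(n+1)/4 = 8*9/4 = 18.
        Tie groups: |d|=3 (t=2), |d|=4 (t=3), |d|=6 (t=2); sum(t^3 - t) = 36.
        Var[W] = n(n+1)(2n+1)/24 - sum(t^3-t)/48 = 1224/24 - 36/48 = 50.25.
        z = (W - E[W]) / sqrt(Var[W]) = (12 - 18) / 7.0887 = -0.8464.
        Two-sided p = 2*Phi(z) = 0.397321.
Step 6: alpha = 0.05. fail to reject H0.

W+ = 24, W- = 12, W = min = 12, p = 0.397321, fail to reject H0.


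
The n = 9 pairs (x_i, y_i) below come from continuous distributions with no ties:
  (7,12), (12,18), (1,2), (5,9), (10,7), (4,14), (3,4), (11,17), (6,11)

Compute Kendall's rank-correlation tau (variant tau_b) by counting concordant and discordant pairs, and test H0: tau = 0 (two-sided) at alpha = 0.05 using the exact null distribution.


Step 1: Enumerate the 36 unordered pairs (i,j) with i<j and classify each by sign(x_j-x_i) * sign(y_j-y_i).
  (1,2):dx=+5,dy=+6->C; (1,3):dx=-6,dy=-10->C; (1,4):dx=-2,dy=-3->C; (1,5):dx=+3,dy=-5->D
  (1,6):dx=-3,dy=+2->D; (1,7):dx=-4,dy=-8->C; (1,8):dx=+4,dy=+5->C; (1,9):dx=-1,dy=-1->C
  (2,3):dx=-11,dy=-16->C; (2,4):dx=-7,dy=-9->C; (2,5):dx=-2,dy=-11->C; (2,6):dx=-8,dy=-4->C
  (2,7):dx=-9,dy=-14->C; (2,8):dx=-1,dy=-1->C; (2,9):dx=-6,dy=-7->C; (3,4):dx=+4,dy=+7->C
  (3,5):dx=+9,dy=+5->C; (3,6):dx=+3,dy=+12->C; (3,7):dx=+2,dy=+2->C; (3,8):dx=+10,dy=+15->C
  (3,9):dx=+5,dy=+9->C; (4,5):dx=+5,dy=-2->D; (4,6):dx=-1,dy=+5->D; (4,7):dx=-2,dy=-5->C
  (4,8):dx=+6,dy=+8->C; (4,9):dx=+1,dy=+2->C; (5,6):dx=-6,dy=+7->D; (5,7):dx=-7,dy=-3->C
  (5,8):dx=+1,dy=+10->C; (5,9):dx=-4,dy=+4->D; (6,7):dx=-1,dy=-10->C; (6,8):dx=+7,dy=+3->C
  (6,9):dx=+2,dy=-3->D; (7,8):dx=+8,dy=+13->C; (7,9):dx=+3,dy=+7->C; (8,9):dx=-5,dy=-6->C
Step 2: C = 29, D = 7, total pairs = 36.
Step 3: tau = (C - D)/(n(n-1)/2) = (29 - 7)/36 = 0.611111.
Step 4: Exact two-sided p-value (enumerate n! = 362880 permutations of y under H0): p = 0.024741.
Step 5: alpha = 0.05. reject H0.

tau_b = 0.6111 (C=29, D=7), p = 0.024741, reject H0.


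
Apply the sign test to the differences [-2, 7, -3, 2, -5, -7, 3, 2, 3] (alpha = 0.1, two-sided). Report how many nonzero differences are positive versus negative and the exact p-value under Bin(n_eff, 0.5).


Step 1: Discard zero differences. Original n = 9; n_eff = number of nonzero differences = 9.
Nonzero differences (with sign): -2, +7, -3, +2, -5, -7, +3, +2, +3
Step 2: Count signs: positive = 5, negative = 4.
Step 3: Under H0: P(positive) = 0.5, so the number of positives S ~ Bin(9, 0.5).
Step 4: Two-sided exact p-value = sum of Bin(9,0.5) probabilities at or below the observed probability = 1.000000.
Step 5: alpha = 0.1. fail to reject H0.

n_eff = 9, pos = 5, neg = 4, p = 1.000000, fail to reject H0.


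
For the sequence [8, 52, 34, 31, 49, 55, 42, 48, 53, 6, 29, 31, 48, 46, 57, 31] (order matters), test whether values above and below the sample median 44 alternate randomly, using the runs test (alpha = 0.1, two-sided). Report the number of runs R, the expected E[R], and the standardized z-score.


Step 1: Compute median = 44; label A = above, B = below.
Labels in order: BABBAABAABBBAAAB  (n_A = 8, n_B = 8)
Step 2: Count runs R = 9.
Step 3: Under H0 (random ordering), E[R] = 2*n_A*n_B/(n_A+n_B) + 1 = 2*8*8/16 + 1 = 9.0000.
        Var[R] = 2*n_A*n_B*(2*n_A*n_B - n_A - n_B) / ((n_A+n_B)^2 * (n_A+n_B-1)) = 14336/3840 = 3.7333.
        SD[R] = 1.9322.
Step 4: R = E[R], so z = 0 with no continuity correction.
Step 5: Two-sided p-value via normal approximation = 2*(1 - Phi(|z|)) = 1.000000.
Step 6: alpha = 0.1. fail to reject H0.

R = 9, z = 0.0000, p = 1.000000, fail to reject H0.


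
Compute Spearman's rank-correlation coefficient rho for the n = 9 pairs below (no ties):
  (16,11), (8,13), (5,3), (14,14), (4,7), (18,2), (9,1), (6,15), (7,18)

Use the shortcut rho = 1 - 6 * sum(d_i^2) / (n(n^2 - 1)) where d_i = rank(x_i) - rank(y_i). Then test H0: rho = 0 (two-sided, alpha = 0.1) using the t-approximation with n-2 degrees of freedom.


Step 1: Rank x and y separately (midranks; no ties here).
rank(x): 16->8, 8->5, 5->2, 14->7, 4->1, 18->9, 9->6, 6->3, 7->4
rank(y): 11->5, 13->6, 3->3, 14->7, 7->4, 2->2, 1->1, 15->8, 18->9
Step 2: d_i = R_x(i) - R_y(i); compute d_i^2.
  (8-5)^2=9, (5-6)^2=1, (2-3)^2=1, (7-7)^2=0, (1-4)^2=9, (9-2)^2=49, (6-1)^2=25, (3-8)^2=25, (4-9)^2=25
sum(d^2) = 144.
Step 3: rho = 1 - 6*144 / (9*(9^2 - 1)) = 1 - 864/720 = -0.200000.
Step 4: Under H0, t = rho * sqrt((n-2)/(1-rho^2)) = -0.5401 ~ t(7).
Step 5: Two-sided p-value from the t-distribution with 7 df = 0.605901.
Step 6: alpha = 0.1. fail to reject H0.

rho = -0.2000, p = 0.605901, fail to reject H0 at alpha = 0.1.


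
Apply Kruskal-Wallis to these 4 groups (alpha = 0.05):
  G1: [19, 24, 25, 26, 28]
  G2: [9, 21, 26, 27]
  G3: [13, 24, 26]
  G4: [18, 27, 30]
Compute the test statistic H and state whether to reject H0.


Step 1: Combine all N = 15 observations and assign midranks.
sorted (value, group, rank): (9,G2,1), (13,G3,2), (18,G4,3), (19,G1,4), (21,G2,5), (24,G1,6.5), (24,G3,6.5), (25,G1,8), (26,G1,10), (26,G2,10), (26,G3,10), (27,G2,12.5), (27,G4,12.5), (28,G1,14), (30,G4,15)
Step 2: Sum ranks within each group.
R_1 = 42.5 (n_1 = 5)
R_2 = 28.5 (n_2 = 4)
R_3 = 18.5 (n_3 = 3)
R_4 = 30.5 (n_4 = 3)
Step 3: H = 12/(N(N+1)) * sum(R_i^2/n_i) - 3(N+1)
     = 12/(15*16) * (42.5^2/5 + 28.5^2/4 + 18.5^2/3 + 30.5^2/3) - 3*16
     = 0.050000 * 988.479 - 48
     = 1.423958.
Step 4: Ties present; correction factor C = 1 - 36/(15^3 - 15) = 0.989286. Corrected H = 1.423958 / 0.989286 = 1.439380.
Step 5: Under H0, H ~ chi^2(3); p-value = 0.696330.
Step 6: alpha = 0.05. fail to reject H0.

H = 1.4394, df = 3, p = 0.696330, fail to reject H0.


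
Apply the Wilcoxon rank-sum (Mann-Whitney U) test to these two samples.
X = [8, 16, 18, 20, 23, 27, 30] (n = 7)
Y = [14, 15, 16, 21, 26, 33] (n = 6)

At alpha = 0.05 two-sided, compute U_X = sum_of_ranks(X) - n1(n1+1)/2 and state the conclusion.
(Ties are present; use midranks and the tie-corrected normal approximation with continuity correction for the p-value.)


Step 1: Combine and sort all 13 observations; assign midranks.
sorted (value, group): (8,X), (14,Y), (15,Y), (16,X), (16,Y), (18,X), (20,X), (21,Y), (23,X), (26,Y), (27,X), (30,X), (33,Y)
ranks: 8->1, 14->2, 15->3, 16->4.5, 16->4.5, 18->6, 20->7, 21->8, 23->9, 26->10, 27->11, 30->12, 33->13
Step 2: Rank sum for X: R1 = 1 + 4.5 + 6 + 7 + 9 + 11 + 12 = 50.5.
Step 3: U_X = R1 - n1(n1+1)/2 = 50.5 - 7*8/2 = 50.5 - 28 = 22.5.
       U_Y = n1*n2 - U_X = 42 - 22.5 = 19.5.
Step 4: Ties are present, so use the tie-corrected normal approximation (with continuity correction) for the p-value.
Step 5: p-value = 0.886248; compare to alpha = 0.05. fail to reject H0.

U_X = 22.5, p = 0.886248, fail to reject H0 at alpha = 0.05.


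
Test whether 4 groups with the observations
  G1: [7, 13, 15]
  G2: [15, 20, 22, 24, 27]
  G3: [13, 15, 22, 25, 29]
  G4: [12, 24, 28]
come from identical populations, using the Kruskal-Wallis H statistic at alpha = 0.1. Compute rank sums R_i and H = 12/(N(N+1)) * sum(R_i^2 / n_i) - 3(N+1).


Step 1: Combine all N = 16 observations and assign midranks.
sorted (value, group, rank): (7,G1,1), (12,G4,2), (13,G1,3.5), (13,G3,3.5), (15,G1,6), (15,G2,6), (15,G3,6), (20,G2,8), (22,G2,9.5), (22,G3,9.5), (24,G2,11.5), (24,G4,11.5), (25,G3,13), (27,G2,14), (28,G4,15), (29,G3,16)
Step 2: Sum ranks within each group.
R_1 = 10.5 (n_1 = 3)
R_2 = 49 (n_2 = 5)
R_3 = 48 (n_3 = 5)
R_4 = 28.5 (n_4 = 3)
Step 3: H = 12/(N(N+1)) * sum(R_i^2/n_i) - 3(N+1)
     = 12/(16*17) * (10.5^2/3 + 49^2/5 + 48^2/5 + 28.5^2/3) - 3*17
     = 0.044118 * 1248.5 - 51
     = 4.080882.
Step 4: Ties present; correction factor C = 1 - 42/(16^3 - 16) = 0.989706. Corrected H = 4.080882 / 0.989706 = 4.123328.
Step 5: Under H0, H ~ chi^2(3); p-value = 0.248451.
Step 6: alpha = 0.1. fail to reject H0.

H = 4.1233, df = 3, p = 0.248451, fail to reject H0.


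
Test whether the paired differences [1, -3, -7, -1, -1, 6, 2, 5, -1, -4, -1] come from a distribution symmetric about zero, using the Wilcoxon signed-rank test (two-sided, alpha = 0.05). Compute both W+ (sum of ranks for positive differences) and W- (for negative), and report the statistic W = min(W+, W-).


Step 1: Drop any zero differences (none here) and take |d_i|.
|d| = [1, 3, 7, 1, 1, 6, 2, 5, 1, 4, 1]
Step 2: Midrank |d_i| (ties get averaged ranks).
ranks: |1|->3, |3|->7, |7|->11, |1|->3, |1|->3, |6|->10, |2|->6, |5|->9, |1|->3, |4|->8, |1|->3
Step 3: Attach original signs; sum ranks with positive sign and with negative sign.
W+ = 3 + 10 + 6 + 9 = 28
W- = 7 + 11 + 3 + 3 + 3 + 8 + 3 = 38
(Check: W+ + W- = 66 should equal n(n+1)/2 = 66.)
Step 4: Test statistic W = min(W+, W-) = 28.
Step 5: Ties in |d|, so use the tie-corrected normal approximation.
        E[W] = n(n+1)/4 = 11*12/4 = 33.
        Tie groups: |d|=1 (t=5); sum(t^3 - t) = 120.
        Var[W] = n(n+1)(2n+1)/24 - sum(t^3-t)/48 = 3036/24 - 120/48 = 124.
        z = (W - E[W]) / sqrt(Var[W]) = (28 - 33) / 11.1355 = -0.4490.
        Two-sided p = 2*Phi(z) = 0.653422.
Step 6: alpha = 0.05. fail to reject H0.

W+ = 28, W- = 38, W = min = 28, p = 0.653422, fail to reject H0.


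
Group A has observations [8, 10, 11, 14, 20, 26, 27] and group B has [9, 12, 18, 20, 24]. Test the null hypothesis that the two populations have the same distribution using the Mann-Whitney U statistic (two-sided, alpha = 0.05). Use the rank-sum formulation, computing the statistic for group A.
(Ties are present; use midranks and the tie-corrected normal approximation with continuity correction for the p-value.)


Step 1: Combine and sort all 12 observations; assign midranks.
sorted (value, group): (8,X), (9,Y), (10,X), (11,X), (12,Y), (14,X), (18,Y), (20,X), (20,Y), (24,Y), (26,X), (27,X)
ranks: 8->1, 9->2, 10->3, 11->4, 12->5, 14->6, 18->7, 20->8.5, 20->8.5, 24->10, 26->11, 27->12
Step 2: Rank sum for X: R1 = 1 + 3 + 4 + 6 + 8.5 + 11 + 12 = 45.5.
Step 3: U_X = R1 - n1(n1+1)/2 = 45.5 - 7*8/2 = 45.5 - 28 = 17.5.
       U_Y = n1*n2 - U_X = 35 - 17.5 = 17.5.
Step 4: Ties are present, so use the tie-corrected normal approximation (with continuity correction) for the p-value.
Step 5: p-value = 1.000000; compare to alpha = 0.05. fail to reject H0.

U_X = 17.5, p = 1.000000, fail to reject H0 at alpha = 0.05.


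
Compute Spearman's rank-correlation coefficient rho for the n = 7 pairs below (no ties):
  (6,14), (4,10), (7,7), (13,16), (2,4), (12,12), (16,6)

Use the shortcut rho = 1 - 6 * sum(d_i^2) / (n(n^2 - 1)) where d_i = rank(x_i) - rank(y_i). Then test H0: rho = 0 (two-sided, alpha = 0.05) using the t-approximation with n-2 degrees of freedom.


Step 1: Rank x and y separately (midranks; no ties here).
rank(x): 6->3, 4->2, 7->4, 13->6, 2->1, 12->5, 16->7
rank(y): 14->6, 10->4, 7->3, 16->7, 4->1, 12->5, 6->2
Step 2: d_i = R_x(i) - R_y(i); compute d_i^2.
  (3-6)^2=9, (2-4)^2=4, (4-3)^2=1, (6-7)^2=1, (1-1)^2=0, (5-5)^2=0, (7-2)^2=25
sum(d^2) = 40.
Step 3: rho = 1 - 6*40 / (7*(7^2 - 1)) = 1 - 240/336 = 0.285714.
Step 4: Under H0, t = rho * sqrt((n-2)/(1-rho^2)) = 0.6667 ~ t(5).
Step 5: Two-sided p-value from the t-distribution with 5 df = 0.534509.
Step 6: alpha = 0.05. fail to reject H0.

rho = 0.2857, p = 0.534509, fail to reject H0 at alpha = 0.05.


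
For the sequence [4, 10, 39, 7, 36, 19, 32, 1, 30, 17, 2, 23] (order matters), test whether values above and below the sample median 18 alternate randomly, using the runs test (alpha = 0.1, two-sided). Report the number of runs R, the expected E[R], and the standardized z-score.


Step 1: Compute median = 18; label A = above, B = below.
Labels in order: BBABAAABABBA  (n_A = 6, n_B = 6)
Step 2: Count runs R = 8.
Step 3: Under H0 (random ordering), E[R] = 2*n_A*n_B/(n_A+n_B) + 1 = 2*6*6/12 + 1 = 7.0000.
        Var[R] = 2*n_A*n_B*(2*n_A*n_B - n_A - n_B) / ((n_A+n_B)^2 * (n_A+n_B-1)) = 4320/1584 = 2.7273.
        SD[R] = 1.6514.
Step 4: Continuity-corrected z = (R - 0.5 - E[R]) / SD[R] = (8 - 0.5 - 7.0000) / 1.6514 = 0.3028.
Step 5: Two-sided p-value via normal approximation = 2*(1 - Phi(|z|)) = 0.762069.
Step 6: alpha = 0.1. fail to reject H0.

R = 8, z = 0.3028, p = 0.762069, fail to reject H0.


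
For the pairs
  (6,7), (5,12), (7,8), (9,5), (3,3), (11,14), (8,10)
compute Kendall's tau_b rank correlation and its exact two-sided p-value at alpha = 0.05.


Step 1: Enumerate the 21 unordered pairs (i,j) with i<j and classify each by sign(x_j-x_i) * sign(y_j-y_i).
  (1,2):dx=-1,dy=+5->D; (1,3):dx=+1,dy=+1->C; (1,4):dx=+3,dy=-2->D; (1,5):dx=-3,dy=-4->C
  (1,6):dx=+5,dy=+7->C; (1,7):dx=+2,dy=+3->C; (2,3):dx=+2,dy=-4->D; (2,4):dx=+4,dy=-7->D
  (2,5):dx=-2,dy=-9->C; (2,6):dx=+6,dy=+2->C; (2,7):dx=+3,dy=-2->D; (3,4):dx=+2,dy=-3->D
  (3,5):dx=-4,dy=-5->C; (3,6):dx=+4,dy=+6->C; (3,7):dx=+1,dy=+2->C; (4,5):dx=-6,dy=-2->C
  (4,6):dx=+2,dy=+9->C; (4,7):dx=-1,dy=+5->D; (5,6):dx=+8,dy=+11->C; (5,7):dx=+5,dy=+7->C
  (6,7):dx=-3,dy=-4->C
Step 2: C = 14, D = 7, total pairs = 21.
Step 3: tau = (C - D)/(n(n-1)/2) = (14 - 7)/21 = 0.333333.
Step 4: Exact two-sided p-value (enumerate n! = 5040 permutations of y under H0): p = 0.381349.
Step 5: alpha = 0.05. fail to reject H0.

tau_b = 0.3333 (C=14, D=7), p = 0.381349, fail to reject H0.


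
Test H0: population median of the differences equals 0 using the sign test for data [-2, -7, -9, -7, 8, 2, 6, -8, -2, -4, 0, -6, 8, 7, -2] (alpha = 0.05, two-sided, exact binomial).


Step 1: Discard zero differences. Original n = 15; n_eff = number of nonzero differences = 14.
Nonzero differences (with sign): -2, -7, -9, -7, +8, +2, +6, -8, -2, -4, -6, +8, +7, -2
Step 2: Count signs: positive = 5, negative = 9.
Step 3: Under H0: P(positive) = 0.5, so the number of positives S ~ Bin(14, 0.5).
Step 4: Two-sided exact p-value = sum of Bin(14,0.5) probabilities at or below the observed probability = 0.423950.
Step 5: alpha = 0.05. fail to reject H0.

n_eff = 14, pos = 5, neg = 9, p = 0.423950, fail to reject H0.


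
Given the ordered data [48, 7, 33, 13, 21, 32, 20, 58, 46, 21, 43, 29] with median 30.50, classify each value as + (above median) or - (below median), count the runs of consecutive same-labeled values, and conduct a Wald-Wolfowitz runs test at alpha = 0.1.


Step 1: Compute median = 30.50; label A = above, B = below.
Labels in order: ABABBABAABAB  (n_A = 6, n_B = 6)
Step 2: Count runs R = 10.
Step 3: Under H0 (random ordering), E[R] = 2*n_A*n_B/(n_A+n_B) + 1 = 2*6*6/12 + 1 = 7.0000.
        Var[R] = 2*n_A*n_B*(2*n_A*n_B - n_A - n_B) / ((n_A+n_B)^2 * (n_A+n_B-1)) = 4320/1584 = 2.7273.
        SD[R] = 1.6514.
Step 4: Continuity-corrected z = (R - 0.5 - E[R]) / SD[R] = (10 - 0.5 - 7.0000) / 1.6514 = 1.5138.
Step 5: Two-sided p-value via normal approximation = 2*(1 - Phi(|z|)) = 0.130070.
Step 6: alpha = 0.1. fail to reject H0.

R = 10, z = 1.5138, p = 0.130070, fail to reject H0.


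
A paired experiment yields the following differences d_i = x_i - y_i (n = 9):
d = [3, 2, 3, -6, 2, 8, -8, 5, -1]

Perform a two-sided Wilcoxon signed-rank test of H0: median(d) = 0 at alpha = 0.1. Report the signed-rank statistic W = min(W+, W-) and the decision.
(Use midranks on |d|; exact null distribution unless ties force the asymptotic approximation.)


Step 1: Drop any zero differences (none here) and take |d_i|.
|d| = [3, 2, 3, 6, 2, 8, 8, 5, 1]
Step 2: Midrank |d_i| (ties get averaged ranks).
ranks: |3|->4.5, |2|->2.5, |3|->4.5, |6|->7, |2|->2.5, |8|->8.5, |8|->8.5, |5|->6, |1|->1
Step 3: Attach original signs; sum ranks with positive sign and with negative sign.
W+ = 4.5 + 2.5 + 4.5 + 2.5 + 8.5 + 6 = 28.5
W- = 7 + 8.5 + 1 = 16.5
(Check: W+ + W- = 45 should equal n(n+1)/2 = 45.)
Step 4: Test statistic W = min(W+, W-) = 16.5.
Step 5: Ties in |d|, so use the tie-corrected normal approximation.
        E[W] = n(n+1)/4 = 9*10/4 = 22.5.
        Tie groups: |d|=2 (t=2), |d|=3 (t=2), |d|=8 (t=2); sum(t^3 - t) = 18.
        Var[W] = n(n+1)(2n+1)/24 - sum(t^3-t)/48 = 1710/24 - 18/48 = 70.875.
        z = (W - E[W]) / sqrt(Var[W]) = (16.5 - 22.5) / 8.4187 = -0.7127.
        Two-sided p = 2*Phi(z) = 0.476033.
Step 6: alpha = 0.1. fail to reject H0.

W+ = 28.5, W- = 16.5, W = min = 16.5, p = 0.476033, fail to reject H0.


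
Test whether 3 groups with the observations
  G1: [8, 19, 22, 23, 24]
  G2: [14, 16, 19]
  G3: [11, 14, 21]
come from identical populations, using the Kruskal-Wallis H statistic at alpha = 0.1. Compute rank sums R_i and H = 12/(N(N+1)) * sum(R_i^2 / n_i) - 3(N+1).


Step 1: Combine all N = 11 observations and assign midranks.
sorted (value, group, rank): (8,G1,1), (11,G3,2), (14,G2,3.5), (14,G3,3.5), (16,G2,5), (19,G1,6.5), (19,G2,6.5), (21,G3,8), (22,G1,9), (23,G1,10), (24,G1,11)
Step 2: Sum ranks within each group.
R_1 = 37.5 (n_1 = 5)
R_2 = 15 (n_2 = 3)
R_3 = 13.5 (n_3 = 3)
Step 3: H = 12/(N(N+1)) * sum(R_i^2/n_i) - 3(N+1)
     = 12/(11*12) * (37.5^2/5 + 15^2/3 + 13.5^2/3) - 3*12
     = 0.090909 * 417 - 36
     = 1.909091.
Step 4: Ties present; correction factor C = 1 - 12/(11^3 - 11) = 0.990909. Corrected H = 1.909091 / 0.990909 = 1.926606.
Step 5: Under H0, H ~ chi^2(2); p-value = 0.381630.
Step 6: alpha = 0.1. fail to reject H0.

H = 1.9266, df = 2, p = 0.381630, fail to reject H0.


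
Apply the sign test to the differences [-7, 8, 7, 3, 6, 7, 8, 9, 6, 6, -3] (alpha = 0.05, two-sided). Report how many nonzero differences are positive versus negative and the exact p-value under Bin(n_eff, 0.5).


Step 1: Discard zero differences. Original n = 11; n_eff = number of nonzero differences = 11.
Nonzero differences (with sign): -7, +8, +7, +3, +6, +7, +8, +9, +6, +6, -3
Step 2: Count signs: positive = 9, negative = 2.
Step 3: Under H0: P(positive) = 0.5, so the number of positives S ~ Bin(11, 0.5).
Step 4: Two-sided exact p-value = sum of Bin(11,0.5) probabilities at or below the observed probability = 0.065430.
Step 5: alpha = 0.05. fail to reject H0.

n_eff = 11, pos = 9, neg = 2, p = 0.065430, fail to reject H0.


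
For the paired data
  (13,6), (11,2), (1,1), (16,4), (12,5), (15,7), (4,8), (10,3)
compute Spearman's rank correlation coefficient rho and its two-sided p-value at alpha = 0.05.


Step 1: Rank x and y separately (midranks; no ties here).
rank(x): 13->6, 11->4, 1->1, 16->8, 12->5, 15->7, 4->2, 10->3
rank(y): 6->6, 2->2, 1->1, 4->4, 5->5, 7->7, 8->8, 3->3
Step 2: d_i = R_x(i) - R_y(i); compute d_i^2.
  (6-6)^2=0, (4-2)^2=4, (1-1)^2=0, (8-4)^2=16, (5-5)^2=0, (7-7)^2=0, (2-8)^2=36, (3-3)^2=0
sum(d^2) = 56.
Step 3: rho = 1 - 6*56 / (8*(8^2 - 1)) = 1 - 336/504 = 0.333333.
Step 4: Under H0, t = rho * sqrt((n-2)/(1-rho^2)) = 0.8660 ~ t(6).
Step 5: Two-sided p-value from the t-distribution with 6 df = 0.419753.
Step 6: alpha = 0.05. fail to reject H0.

rho = 0.3333, p = 0.419753, fail to reject H0 at alpha = 0.05.


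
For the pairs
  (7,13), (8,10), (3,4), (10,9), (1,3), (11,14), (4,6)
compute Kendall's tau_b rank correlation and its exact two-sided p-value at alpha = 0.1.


Step 1: Enumerate the 21 unordered pairs (i,j) with i<j and classify each by sign(x_j-x_i) * sign(y_j-y_i).
  (1,2):dx=+1,dy=-3->D; (1,3):dx=-4,dy=-9->C; (1,4):dx=+3,dy=-4->D; (1,5):dx=-6,dy=-10->C
  (1,6):dx=+4,dy=+1->C; (1,7):dx=-3,dy=-7->C; (2,3):dx=-5,dy=-6->C; (2,4):dx=+2,dy=-1->D
  (2,5):dx=-7,dy=-7->C; (2,6):dx=+3,dy=+4->C; (2,7):dx=-4,dy=-4->C; (3,4):dx=+7,dy=+5->C
  (3,5):dx=-2,dy=-1->C; (3,6):dx=+8,dy=+10->C; (3,7):dx=+1,dy=+2->C; (4,5):dx=-9,dy=-6->C
  (4,6):dx=+1,dy=+5->C; (4,7):dx=-6,dy=-3->C; (5,6):dx=+10,dy=+11->C; (5,7):dx=+3,dy=+3->C
  (6,7):dx=-7,dy=-8->C
Step 2: C = 18, D = 3, total pairs = 21.
Step 3: tau = (C - D)/(n(n-1)/2) = (18 - 3)/21 = 0.714286.
Step 4: Exact two-sided p-value (enumerate n! = 5040 permutations of y under H0): p = 0.030159.
Step 5: alpha = 0.1. reject H0.

tau_b = 0.7143 (C=18, D=3), p = 0.030159, reject H0.


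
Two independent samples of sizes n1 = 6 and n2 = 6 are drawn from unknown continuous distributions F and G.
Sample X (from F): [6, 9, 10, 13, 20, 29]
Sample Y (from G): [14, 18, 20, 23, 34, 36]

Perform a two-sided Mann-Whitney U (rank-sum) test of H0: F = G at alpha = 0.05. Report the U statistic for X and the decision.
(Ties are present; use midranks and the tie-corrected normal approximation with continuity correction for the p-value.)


Step 1: Combine and sort all 12 observations; assign midranks.
sorted (value, group): (6,X), (9,X), (10,X), (13,X), (14,Y), (18,Y), (20,X), (20,Y), (23,Y), (29,X), (34,Y), (36,Y)
ranks: 6->1, 9->2, 10->3, 13->4, 14->5, 18->6, 20->7.5, 20->7.5, 23->9, 29->10, 34->11, 36->12
Step 2: Rank sum for X: R1 = 1 + 2 + 3 + 4 + 7.5 + 10 = 27.5.
Step 3: U_X = R1 - n1(n1+1)/2 = 27.5 - 6*7/2 = 27.5 - 21 = 6.5.
       U_Y = n1*n2 - U_X = 36 - 6.5 = 29.5.
Step 4: Ties are present, so use the tie-corrected normal approximation (with continuity correction) for the p-value.
Step 5: p-value = 0.077648; compare to alpha = 0.05. fail to reject H0.

U_X = 6.5, p = 0.077648, fail to reject H0 at alpha = 0.05.


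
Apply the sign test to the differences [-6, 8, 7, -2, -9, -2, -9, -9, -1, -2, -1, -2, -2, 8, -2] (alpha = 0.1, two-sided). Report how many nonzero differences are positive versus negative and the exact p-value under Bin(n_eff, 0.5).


Step 1: Discard zero differences. Original n = 15; n_eff = number of nonzero differences = 15.
Nonzero differences (with sign): -6, +8, +7, -2, -9, -2, -9, -9, -1, -2, -1, -2, -2, +8, -2
Step 2: Count signs: positive = 3, negative = 12.
Step 3: Under H0: P(positive) = 0.5, so the number of positives S ~ Bin(15, 0.5).
Step 4: Two-sided exact p-value = sum of Bin(15,0.5) probabilities at or below the observed probability = 0.035156.
Step 5: alpha = 0.1. reject H0.

n_eff = 15, pos = 3, neg = 12, p = 0.035156, reject H0.


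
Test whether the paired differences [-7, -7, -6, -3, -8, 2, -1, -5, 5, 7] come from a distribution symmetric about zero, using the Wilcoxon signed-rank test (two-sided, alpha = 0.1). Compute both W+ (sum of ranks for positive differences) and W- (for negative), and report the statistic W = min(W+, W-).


Step 1: Drop any zero differences (none here) and take |d_i|.
|d| = [7, 7, 6, 3, 8, 2, 1, 5, 5, 7]
Step 2: Midrank |d_i| (ties get averaged ranks).
ranks: |7|->8, |7|->8, |6|->6, |3|->3, |8|->10, |2|->2, |1|->1, |5|->4.5, |5|->4.5, |7|->8
Step 3: Attach original signs; sum ranks with positive sign and with negative sign.
W+ = 2 + 4.5 + 8 = 14.5
W- = 8 + 8 + 6 + 3 + 10 + 1 + 4.5 = 40.5
(Check: W+ + W- = 55 should equal n(n+1)/2 = 55.)
Step 4: Test statistic W = min(W+, W-) = 14.5.
Step 5: Ties in |d|, so use the tie-corrected normal approximation.
        E[W] = n(n+1)/4 = 10*11/4 = 27.5.
        Tie groups: |d|=5 (t=2), |d|=7 (t=3); sum(t^3 - t) = 30.
        Var[W] = n(n+1)(2n+1)/24 - sum(t^3-t)/48 = 2310/24 - 30/48 = 95.625.
        z = (W - E[W]) / sqrt(Var[W]) = (14.5 - 27.5) / 9.7788 = -1.3294.
        Two-sided p = 2*Phi(z) = 0.183714.
Step 6: alpha = 0.1. fail to reject H0.

W+ = 14.5, W- = 40.5, W = min = 14.5, p = 0.183714, fail to reject H0.


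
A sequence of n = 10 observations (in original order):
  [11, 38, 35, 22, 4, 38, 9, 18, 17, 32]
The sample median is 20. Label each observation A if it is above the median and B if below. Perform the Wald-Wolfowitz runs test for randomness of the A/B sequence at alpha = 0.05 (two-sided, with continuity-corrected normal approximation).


Step 1: Compute median = 20; label A = above, B = below.
Labels in order: BAAABABBBA  (n_A = 5, n_B = 5)
Step 2: Count runs R = 6.
Step 3: Under H0 (random ordering), E[R] = 2*n_A*n_B/(n_A+n_B) + 1 = 2*5*5/10 + 1 = 6.0000.
        Var[R] = 2*n_A*n_B*(2*n_A*n_B - n_A - n_B) / ((n_A+n_B)^2 * (n_A+n_B-1)) = 2000/900 = 2.2222.
        SD[R] = 1.4907.
Step 4: R = E[R], so z = 0 with no continuity correction.
Step 5: Two-sided p-value via normal approximation = 2*(1 - Phi(|z|)) = 1.000000.
Step 6: alpha = 0.05. fail to reject H0.

R = 6, z = 0.0000, p = 1.000000, fail to reject H0.


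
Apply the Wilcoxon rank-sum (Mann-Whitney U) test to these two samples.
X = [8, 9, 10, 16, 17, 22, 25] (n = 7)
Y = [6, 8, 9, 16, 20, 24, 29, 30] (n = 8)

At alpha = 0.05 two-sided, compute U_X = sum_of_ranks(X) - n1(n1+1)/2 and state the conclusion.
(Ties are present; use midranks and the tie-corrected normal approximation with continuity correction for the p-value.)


Step 1: Combine and sort all 15 observations; assign midranks.
sorted (value, group): (6,Y), (8,X), (8,Y), (9,X), (9,Y), (10,X), (16,X), (16,Y), (17,X), (20,Y), (22,X), (24,Y), (25,X), (29,Y), (30,Y)
ranks: 6->1, 8->2.5, 8->2.5, 9->4.5, 9->4.5, 10->6, 16->7.5, 16->7.5, 17->9, 20->10, 22->11, 24->12, 25->13, 29->14, 30->15
Step 2: Rank sum for X: R1 = 2.5 + 4.5 + 6 + 7.5 + 9 + 11 + 13 = 53.5.
Step 3: U_X = R1 - n1(n1+1)/2 = 53.5 - 7*8/2 = 53.5 - 28 = 25.5.
       U_Y = n1*n2 - U_X = 56 - 25.5 = 30.5.
Step 4: Ties are present, so use the tie-corrected normal approximation (with continuity correction) for the p-value.
Step 5: p-value = 0.816478; compare to alpha = 0.05. fail to reject H0.

U_X = 25.5, p = 0.816478, fail to reject H0 at alpha = 0.05.


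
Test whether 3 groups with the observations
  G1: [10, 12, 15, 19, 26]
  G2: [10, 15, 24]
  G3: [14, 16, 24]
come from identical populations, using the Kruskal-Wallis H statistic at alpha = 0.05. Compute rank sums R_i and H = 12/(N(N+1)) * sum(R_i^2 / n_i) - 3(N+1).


Step 1: Combine all N = 11 observations and assign midranks.
sorted (value, group, rank): (10,G1,1.5), (10,G2,1.5), (12,G1,3), (14,G3,4), (15,G1,5.5), (15,G2,5.5), (16,G3,7), (19,G1,8), (24,G2,9.5), (24,G3,9.5), (26,G1,11)
Step 2: Sum ranks within each group.
R_1 = 29 (n_1 = 5)
R_2 = 16.5 (n_2 = 3)
R_3 = 20.5 (n_3 = 3)
Step 3: H = 12/(N(N+1)) * sum(R_i^2/n_i) - 3(N+1)
     = 12/(11*12) * (29^2/5 + 16.5^2/3 + 20.5^2/3) - 3*12
     = 0.090909 * 399.033 - 36
     = 0.275758.
Step 4: Ties present; correction factor C = 1 - 18/(11^3 - 11) = 0.986364. Corrected H = 0.275758 / 0.986364 = 0.279570.
Step 5: Under H0, H ~ chi^2(2); p-value = 0.869545.
Step 6: alpha = 0.05. fail to reject H0.

H = 0.2796, df = 2, p = 0.869545, fail to reject H0.


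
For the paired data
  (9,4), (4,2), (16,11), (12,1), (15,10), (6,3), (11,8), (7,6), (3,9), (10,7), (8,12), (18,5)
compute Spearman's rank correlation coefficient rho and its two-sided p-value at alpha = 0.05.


Step 1: Rank x and y separately (midranks; no ties here).
rank(x): 9->6, 4->2, 16->11, 12->9, 15->10, 6->3, 11->8, 7->4, 3->1, 10->7, 8->5, 18->12
rank(y): 4->4, 2->2, 11->11, 1->1, 10->10, 3->3, 8->8, 6->6, 9->9, 7->7, 12->12, 5->5
Step 2: d_i = R_x(i) - R_y(i); compute d_i^2.
  (6-4)^2=4, (2-2)^2=0, (11-11)^2=0, (9-1)^2=64, (10-10)^2=0, (3-3)^2=0, (8-8)^2=0, (4-6)^2=4, (1-9)^2=64, (7-7)^2=0, (5-12)^2=49, (12-5)^2=49
sum(d^2) = 234.
Step 3: rho = 1 - 6*234 / (12*(12^2 - 1)) = 1 - 1404/1716 = 0.181818.
Step 4: Under H0, t = rho * sqrt((n-2)/(1-rho^2)) = 0.5847 ~ t(10).
Step 5: Two-sided p-value from the t-distribution with 10 df = 0.571701.
Step 6: alpha = 0.05. fail to reject H0.

rho = 0.1818, p = 0.571701, fail to reject H0 at alpha = 0.05.


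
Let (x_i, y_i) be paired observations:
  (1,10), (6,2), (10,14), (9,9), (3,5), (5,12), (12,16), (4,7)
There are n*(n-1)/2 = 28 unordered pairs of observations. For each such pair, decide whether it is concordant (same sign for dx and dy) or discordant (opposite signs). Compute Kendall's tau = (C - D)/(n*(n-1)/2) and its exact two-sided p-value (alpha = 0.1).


Step 1: Enumerate the 28 unordered pairs (i,j) with i<j and classify each by sign(x_j-x_i) * sign(y_j-y_i).
  (1,2):dx=+5,dy=-8->D; (1,3):dx=+9,dy=+4->C; (1,4):dx=+8,dy=-1->D; (1,5):dx=+2,dy=-5->D
  (1,6):dx=+4,dy=+2->C; (1,7):dx=+11,dy=+6->C; (1,8):dx=+3,dy=-3->D; (2,3):dx=+4,dy=+12->C
  (2,4):dx=+3,dy=+7->C; (2,5):dx=-3,dy=+3->D; (2,6):dx=-1,dy=+10->D; (2,7):dx=+6,dy=+14->C
  (2,8):dx=-2,dy=+5->D; (3,4):dx=-1,dy=-5->C; (3,5):dx=-7,dy=-9->C; (3,6):dx=-5,dy=-2->C
  (3,7):dx=+2,dy=+2->C; (3,8):dx=-6,dy=-7->C; (4,5):dx=-6,dy=-4->C; (4,6):dx=-4,dy=+3->D
  (4,7):dx=+3,dy=+7->C; (4,8):dx=-5,dy=-2->C; (5,6):dx=+2,dy=+7->C; (5,7):dx=+9,dy=+11->C
  (5,8):dx=+1,dy=+2->C; (6,7):dx=+7,dy=+4->C; (6,8):dx=-1,dy=-5->C; (7,8):dx=-8,dy=-9->C
Step 2: C = 20, D = 8, total pairs = 28.
Step 3: tau = (C - D)/(n(n-1)/2) = (20 - 8)/28 = 0.428571.
Step 4: Exact two-sided p-value (enumerate n! = 40320 permutations of y under H0): p = 0.178869.
Step 5: alpha = 0.1. fail to reject H0.

tau_b = 0.4286 (C=20, D=8), p = 0.178869, fail to reject H0.


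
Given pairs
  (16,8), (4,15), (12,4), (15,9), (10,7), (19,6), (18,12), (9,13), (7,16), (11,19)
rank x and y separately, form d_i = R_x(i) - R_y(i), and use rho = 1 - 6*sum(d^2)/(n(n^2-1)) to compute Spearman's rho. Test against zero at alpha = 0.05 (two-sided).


Step 1: Rank x and y separately (midranks; no ties here).
rank(x): 16->8, 4->1, 12->6, 15->7, 10->4, 19->10, 18->9, 9->3, 7->2, 11->5
rank(y): 8->4, 15->8, 4->1, 9->5, 7->3, 6->2, 12->6, 13->7, 16->9, 19->10
Step 2: d_i = R_x(i) - R_y(i); compute d_i^2.
  (8-4)^2=16, (1-8)^2=49, (6-1)^2=25, (7-5)^2=4, (4-3)^2=1, (10-2)^2=64, (9-6)^2=9, (3-7)^2=16, (2-9)^2=49, (5-10)^2=25
sum(d^2) = 258.
Step 3: rho = 1 - 6*258 / (10*(10^2 - 1)) = 1 - 1548/990 = -0.563636.
Step 4: Under H0, t = rho * sqrt((n-2)/(1-rho^2)) = -1.9300 ~ t(8).
Step 5: Two-sided p-value from the t-distribution with 8 df = 0.089724.
Step 6: alpha = 0.05. fail to reject H0.

rho = -0.5636, p = 0.089724, fail to reject H0 at alpha = 0.05.


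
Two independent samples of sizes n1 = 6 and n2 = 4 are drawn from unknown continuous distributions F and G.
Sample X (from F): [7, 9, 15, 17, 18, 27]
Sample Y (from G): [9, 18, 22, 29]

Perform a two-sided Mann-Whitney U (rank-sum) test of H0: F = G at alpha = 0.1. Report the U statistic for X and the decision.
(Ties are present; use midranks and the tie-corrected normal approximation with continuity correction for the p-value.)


Step 1: Combine and sort all 10 observations; assign midranks.
sorted (value, group): (7,X), (9,X), (9,Y), (15,X), (17,X), (18,X), (18,Y), (22,Y), (27,X), (29,Y)
ranks: 7->1, 9->2.5, 9->2.5, 15->4, 17->5, 18->6.5, 18->6.5, 22->8, 27->9, 29->10
Step 2: Rank sum for X: R1 = 1 + 2.5 + 4 + 5 + 6.5 + 9 = 28.
Step 3: U_X = R1 - n1(n1+1)/2 = 28 - 6*7/2 = 28 - 21 = 7.
       U_Y = n1*n2 - U_X = 24 - 7 = 17.
Step 4: Ties are present, so use the tie-corrected normal approximation (with continuity correction) for the p-value.
Step 5: p-value = 0.334409; compare to alpha = 0.1. fail to reject H0.

U_X = 7, p = 0.334409, fail to reject H0 at alpha = 0.1.


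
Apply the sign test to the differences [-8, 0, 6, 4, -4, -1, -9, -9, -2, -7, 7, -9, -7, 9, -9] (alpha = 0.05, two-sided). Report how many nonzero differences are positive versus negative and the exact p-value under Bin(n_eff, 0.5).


Step 1: Discard zero differences. Original n = 15; n_eff = number of nonzero differences = 14.
Nonzero differences (with sign): -8, +6, +4, -4, -1, -9, -9, -2, -7, +7, -9, -7, +9, -9
Step 2: Count signs: positive = 4, negative = 10.
Step 3: Under H0: P(positive) = 0.5, so the number of positives S ~ Bin(14, 0.5).
Step 4: Two-sided exact p-value = sum of Bin(14,0.5) probabilities at or below the observed probability = 0.179565.
Step 5: alpha = 0.05. fail to reject H0.

n_eff = 14, pos = 4, neg = 10, p = 0.179565, fail to reject H0.


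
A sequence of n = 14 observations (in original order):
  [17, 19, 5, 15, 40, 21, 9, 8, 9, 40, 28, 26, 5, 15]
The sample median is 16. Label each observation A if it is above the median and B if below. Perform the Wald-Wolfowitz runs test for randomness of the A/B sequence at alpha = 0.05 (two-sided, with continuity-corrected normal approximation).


Step 1: Compute median = 16; label A = above, B = below.
Labels in order: AABBAABBBAAABB  (n_A = 7, n_B = 7)
Step 2: Count runs R = 6.
Step 3: Under H0 (random ordering), E[R] = 2*n_A*n_B/(n_A+n_B) + 1 = 2*7*7/14 + 1 = 8.0000.
        Var[R] = 2*n_A*n_B*(2*n_A*n_B - n_A - n_B) / ((n_A+n_B)^2 * (n_A+n_B-1)) = 8232/2548 = 3.2308.
        SD[R] = 1.7974.
Step 4: Continuity-corrected z = (R + 0.5 - E[R]) / SD[R] = (6 + 0.5 - 8.0000) / 1.7974 = -0.8345.
Step 5: Two-sided p-value via normal approximation = 2*(1 - Phi(|z|)) = 0.403986.
Step 6: alpha = 0.05. fail to reject H0.

R = 6, z = -0.8345, p = 0.403986, fail to reject H0.
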